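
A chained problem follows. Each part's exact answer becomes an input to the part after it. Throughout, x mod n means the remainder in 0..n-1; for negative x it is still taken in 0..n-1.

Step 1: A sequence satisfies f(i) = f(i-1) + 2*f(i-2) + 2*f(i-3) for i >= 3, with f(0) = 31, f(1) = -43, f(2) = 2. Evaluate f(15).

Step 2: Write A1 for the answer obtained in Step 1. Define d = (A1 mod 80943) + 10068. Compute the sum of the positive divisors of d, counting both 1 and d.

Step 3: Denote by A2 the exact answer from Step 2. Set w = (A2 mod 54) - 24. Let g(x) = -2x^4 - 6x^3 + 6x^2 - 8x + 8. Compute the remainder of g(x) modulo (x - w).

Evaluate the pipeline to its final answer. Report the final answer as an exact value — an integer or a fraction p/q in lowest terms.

Step 1: f(3) = 1*(2) + 2*(-43) + 2*(31) = -22; iterating: f(3)=-22, f(4)=-104, f(5)=-144, f(6)=-396, f(7)=-892, f(8)=-1972, f(9)=-4548, f(10)=-10276, f(11)=-23316, f(12)=-52964, f(13)=-120148, f(14)=-272708, f(15)=-618932; answer -618932
Step 2: A1 = -618932; d = 38680; 38680 = 2^3 * 5 * 967; sigma = (1 + 2 + 4 + 8) * (1 + 5) * (1 + 967) = 15 * 6 * 968 = 87120; answer 87120
Step 3: A2 = 87120; w = -6; remainder = value at the root: -2*(-6)^4 - 6*(-6)^3 + 6*(-6)^2 - 8*(-6)^1 + 8 = (-2592) + (1296) + (216) + (48) + (8) = -1024; answer -1024

-1024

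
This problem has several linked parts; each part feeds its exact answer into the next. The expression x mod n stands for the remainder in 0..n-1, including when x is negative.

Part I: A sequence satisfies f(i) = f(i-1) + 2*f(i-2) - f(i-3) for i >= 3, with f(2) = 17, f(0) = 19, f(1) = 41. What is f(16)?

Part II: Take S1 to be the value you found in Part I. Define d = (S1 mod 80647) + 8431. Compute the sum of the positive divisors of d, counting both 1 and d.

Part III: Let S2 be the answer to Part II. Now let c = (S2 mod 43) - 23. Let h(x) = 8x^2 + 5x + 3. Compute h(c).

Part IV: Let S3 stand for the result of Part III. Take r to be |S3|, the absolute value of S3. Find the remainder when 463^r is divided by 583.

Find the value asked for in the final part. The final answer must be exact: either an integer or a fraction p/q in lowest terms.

397

Part I: f(3) = 1*(17) + 2*(41) - 1*(19) = 80; iterating: f(3)=80, f(4)=73, f(5)=216, f(6)=282, f(7)=641, f(8)=989, f(9)=1989, f(10)=3326, f(11)=6315, f(12)=10978, f(13)=20282, f(14)=35923, f(15)=65509, f(16)=117073; answer 117073
Part II: S1 = 117073; d = 44857; 44857 = 31 * 1447; sigma = (1 + 31) * (1 + 1447) = 32 * 1448 = 46336; answer 46336
Part III: S2 = 46336; c = 2; 8*(2)^2 + 5*(2)^1 + 3 = (32) + (10) + (3) = 45; answer 45
Part IV: S3 = 45; r = 45; squarings mod 583: 463^1=463, 463^2=408, 463^4=309, 463^8=452, 463^16=254, 463^32=386; 463^45 = 463^1 * 463^4 * 463^8 * 463^32 = 397 (mod 583); answer 397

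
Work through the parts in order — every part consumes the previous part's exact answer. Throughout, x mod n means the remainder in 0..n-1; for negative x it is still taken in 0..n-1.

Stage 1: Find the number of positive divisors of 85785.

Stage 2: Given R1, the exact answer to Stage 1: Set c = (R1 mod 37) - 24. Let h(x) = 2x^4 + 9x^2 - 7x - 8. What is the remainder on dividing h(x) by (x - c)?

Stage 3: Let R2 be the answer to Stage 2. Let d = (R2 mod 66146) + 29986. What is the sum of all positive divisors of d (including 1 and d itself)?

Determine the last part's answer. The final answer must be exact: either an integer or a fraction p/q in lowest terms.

71928

Stage 1: 85785 = 3 * 5 * 7 * 19 * 43; number of divisors = (1+1) * (1+1) * (1+1) * (1+1) * (1+1) = 32; answer 32
Stage 2: R1 = 32; c = 8; remainder = value at the root: 2*(8)^4 + 9*(8)^2 - 7*(8)^1 - 8 = (8192) + (576) + (-56) + (-8) = 8704; answer 8704
Stage 3: R2 = 8704; d = 38690; 38690 = 2 * 5 * 53 * 73; sigma = (1 + 2) * (1 + 5) * (1 + 53) * (1 + 73) = 3 * 6 * 54 * 74 = 71928; answer 71928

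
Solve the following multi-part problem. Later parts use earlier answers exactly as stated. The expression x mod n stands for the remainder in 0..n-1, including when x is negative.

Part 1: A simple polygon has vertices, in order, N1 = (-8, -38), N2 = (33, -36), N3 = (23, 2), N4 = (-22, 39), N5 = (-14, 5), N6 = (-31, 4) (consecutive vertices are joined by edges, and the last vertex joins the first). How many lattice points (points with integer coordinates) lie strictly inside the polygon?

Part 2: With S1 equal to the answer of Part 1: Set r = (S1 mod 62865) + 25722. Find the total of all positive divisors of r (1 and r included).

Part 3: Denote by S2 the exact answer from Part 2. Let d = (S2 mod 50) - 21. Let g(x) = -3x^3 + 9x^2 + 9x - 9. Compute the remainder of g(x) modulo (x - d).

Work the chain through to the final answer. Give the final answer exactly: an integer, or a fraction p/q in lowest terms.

-17166

Part 1: cross terms: (-8*-36 - 33*-38)=1542, (33*2 - 23*-36)=894, (23*39 - -22*2)=941, (-22*5 - -14*39)=436, (-14*4 - -31*5)=99, (-31*-38 - -8*4)=1210; twice the area = |5122| = 5122; area = 2561; boundary points = 1 + 2 + 1 + 2 + 1 + 1 = 8; strictly interior points = area - boundary/2 + 1 = 2558; answer 2558
Part 2: S1 = 2558; r = 28280; 28280 = 2^3 * 5 * 7 * 101; sigma = (1 + 2 + 4 + 8) * (1 + 5) * (1 + 7) * (1 + 101) = 15 * 6 * 8 * 102 = 73440; answer 73440
Part 3: S2 = 73440; d = 19; remainder = value at the root: -3*(19)^3 + 9*(19)^2 + 9*(19)^1 - 9 = (-20577) + (3249) + (171) + (-9) = -17166; answer -17166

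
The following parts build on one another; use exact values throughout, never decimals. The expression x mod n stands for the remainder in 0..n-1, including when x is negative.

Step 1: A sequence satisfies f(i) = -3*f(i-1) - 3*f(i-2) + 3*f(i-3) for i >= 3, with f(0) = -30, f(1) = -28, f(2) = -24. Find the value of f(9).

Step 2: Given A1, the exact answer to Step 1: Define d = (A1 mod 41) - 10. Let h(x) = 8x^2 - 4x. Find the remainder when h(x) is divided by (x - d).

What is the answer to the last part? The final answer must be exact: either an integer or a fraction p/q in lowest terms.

Step 1: f(3) = -3*(-24) - 3*(-28) + 3*(-30) = 66; iterating: f(3)=66, f(4)=-210, f(5)=360, f(6)=-252, f(7)=-954, f(8)=4698, f(9)=-11988; answer -11988
Step 2: A1 = -11988; d = 15; remainder = value at the root: 8*(15)^2 - 4*(15)^1 = (1800) + (-60) = 1740; answer 1740

1740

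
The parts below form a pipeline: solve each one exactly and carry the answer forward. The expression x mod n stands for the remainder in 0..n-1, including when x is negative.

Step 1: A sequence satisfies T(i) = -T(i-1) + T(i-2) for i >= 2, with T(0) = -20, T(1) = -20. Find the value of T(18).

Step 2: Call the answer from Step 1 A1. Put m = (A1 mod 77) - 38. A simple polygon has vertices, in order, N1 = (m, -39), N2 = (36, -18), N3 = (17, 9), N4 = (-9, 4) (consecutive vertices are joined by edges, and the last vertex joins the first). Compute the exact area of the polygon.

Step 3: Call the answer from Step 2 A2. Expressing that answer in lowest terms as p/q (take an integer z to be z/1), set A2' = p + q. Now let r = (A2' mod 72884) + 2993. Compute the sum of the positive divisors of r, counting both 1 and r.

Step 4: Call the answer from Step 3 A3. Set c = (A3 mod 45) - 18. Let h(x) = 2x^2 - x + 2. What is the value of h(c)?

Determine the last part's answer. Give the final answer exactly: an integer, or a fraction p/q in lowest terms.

68

Step 1: T(2) = -1*(-20) + 1*(-20) = 0; iterating: T(2)=0, T(3)=-20, T(4)=20, T(5)=-40, T(6)=60, T(7)=-100, T(8)=160, T(9)=-260, T(10)=420, T(11)=-680, T(12)=1100, T(13)=-1780, T(14)=2880, T(15)=-4660, T(16)=7540, T(17)=-12200, T(18)=19740; answer 19740
Step 2: A1 = 19740; m = -10; cross terms: (-10*-18 - 36*-39)=1584, (36*9 - 17*-18)=630, (17*4 - -9*9)=149, (-9*-39 - -10*4)=391; twice the area = |2754| = 2754; area = 1377; answer 1377
Step 3: A2 = 1377; threaded value p + q = 1378; r = 4371; 4371 = 3 * 31 * 47; sigma = (1 + 3) * (1 + 31) * (1 + 47) = 4 * 32 * 48 = 6144; answer 6144
Step 4: A3 = 6144; c = 6; 2*(6)^2 - 1*(6)^1 + 2 = (72) + (-6) + (2) = 68; answer 68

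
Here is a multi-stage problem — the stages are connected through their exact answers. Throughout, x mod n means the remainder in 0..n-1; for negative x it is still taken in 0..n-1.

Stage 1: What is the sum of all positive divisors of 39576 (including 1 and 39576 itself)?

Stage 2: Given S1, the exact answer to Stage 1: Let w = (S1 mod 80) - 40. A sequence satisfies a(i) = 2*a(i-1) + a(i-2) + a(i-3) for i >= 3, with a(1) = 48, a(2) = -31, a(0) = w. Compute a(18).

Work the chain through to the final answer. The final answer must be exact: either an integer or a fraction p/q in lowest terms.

-50263267

Stage 1: 39576 = 2^3 * 3 * 17 * 97; sigma = (1 + 2 + 4 + 8) * (1 + 3) * (1 + 17) * (1 + 97) = 15 * 4 * 18 * 98 = 105840; answer 105840
Stage 2: S1 = 105840; w = -40; a(3) = 2*(-31) + 1*(48) + 1*(-40) = -54; iterating: a(3)=-54, a(4)=-91, a(5)=-267, a(6)=-679, a(7)=-1716, a(8)=-4378, a(9)=-11151, a(10)=-28396, a(11)=-72321, a(12)=-184189, a(13)=-469095, a(14)=-1194700, a(15)=-3042684, a(16)=-7749163, a(17)=-19735710, a(18)=-50263267; answer -50263267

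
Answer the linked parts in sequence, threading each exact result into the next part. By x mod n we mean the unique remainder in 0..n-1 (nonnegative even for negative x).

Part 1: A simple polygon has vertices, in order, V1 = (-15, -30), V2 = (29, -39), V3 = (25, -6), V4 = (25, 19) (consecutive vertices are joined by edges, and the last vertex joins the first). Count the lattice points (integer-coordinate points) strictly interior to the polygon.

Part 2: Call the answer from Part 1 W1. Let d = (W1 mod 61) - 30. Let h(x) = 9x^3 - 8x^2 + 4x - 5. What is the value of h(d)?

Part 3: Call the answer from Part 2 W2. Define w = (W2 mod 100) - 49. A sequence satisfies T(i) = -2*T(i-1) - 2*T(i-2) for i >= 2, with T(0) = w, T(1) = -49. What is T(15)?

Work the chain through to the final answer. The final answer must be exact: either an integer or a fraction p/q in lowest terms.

-384

Part 1: cross terms: (-15*-39 - 29*-30)=1455, (29*-6 - 25*-39)=801, (25*19 - 25*-6)=625, (25*-30 - -15*19)=-465; twice the area = |2416| = 2416; area = 1208; boundary points = 1 + 1 + 25 + 1 = 28; strictly interior points = area - boundary/2 + 1 = 1195; answer 1195
Part 2: W1 = 1195; d = 6; 9*(6)^3 - 8*(6)^2 + 4*(6)^1 - 5 = (1944) + (-288) + (24) + (-5) = 1675; answer 1675
Part 3: W2 = 1675; w = 26; T(2) = -2*(-49) - 2*(26) = 46; iterating: T(2)=46, T(3)=6, T(4)=-104, T(5)=196, T(6)=-184, T(7)=-24, T(8)=416, T(9)=-784, T(10)=736, T(11)=96, T(12)=-1664, T(13)=3136, T(14)=-2944, T(15)=-384; answer -384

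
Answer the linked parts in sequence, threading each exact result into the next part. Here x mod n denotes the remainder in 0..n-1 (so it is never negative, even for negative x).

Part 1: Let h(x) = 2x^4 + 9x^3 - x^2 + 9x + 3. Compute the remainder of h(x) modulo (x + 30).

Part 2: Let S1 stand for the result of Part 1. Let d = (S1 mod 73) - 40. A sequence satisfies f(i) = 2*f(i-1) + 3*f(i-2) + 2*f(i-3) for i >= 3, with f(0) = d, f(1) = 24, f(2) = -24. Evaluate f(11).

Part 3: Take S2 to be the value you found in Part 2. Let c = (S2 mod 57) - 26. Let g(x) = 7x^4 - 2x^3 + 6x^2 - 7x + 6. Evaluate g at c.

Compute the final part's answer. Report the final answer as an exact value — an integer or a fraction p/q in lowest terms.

Part 1: remainder = value at the root: 2*(-30)^4 + 9*(-30)^3 - 1*(-30)^2 + 9*(-30)^1 + 3 = (1620000) + (-243000) + (-900) + (-270) + (3) = 1375833; answer 1375833
Part 2: S1 = 1375833; d = -38; f(3) = 2*(-24) + 3*(24) + 2*(-38) = -52; iterating: f(3)=-52, f(4)=-128, f(5)=-460, f(6)=-1408, f(7)=-4452, f(8)=-14048, f(9)=-44268, f(10)=-139584, f(11)=-440068; answer -440068
Part 3: S2 = -440068; c = 3; 7*(3)^4 - 2*(3)^3 + 6*(3)^2 - 7*(3)^1 + 6 = (567) + (-54) + (54) + (-21) + (6) = 552; answer 552

552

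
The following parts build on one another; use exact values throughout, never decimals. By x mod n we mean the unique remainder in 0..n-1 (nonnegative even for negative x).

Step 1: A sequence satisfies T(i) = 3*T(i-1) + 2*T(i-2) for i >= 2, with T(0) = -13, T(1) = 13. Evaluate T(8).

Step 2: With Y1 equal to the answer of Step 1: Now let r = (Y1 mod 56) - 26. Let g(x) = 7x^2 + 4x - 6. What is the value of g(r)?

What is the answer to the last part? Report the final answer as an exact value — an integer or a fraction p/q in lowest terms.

2997

Step 1: T(2) = 3*(13) + 2*(-13) = 13; iterating: T(2)=13, T(3)=65, T(4)=221, T(5)=793, T(6)=2821, T(7)=10049, T(8)=35789; answer 35789
Step 2: Y1 = 35789; r = -21; 7*(-21)^2 + 4*(-21)^1 - 6 = (3087) + (-84) + (-6) = 2997; answer 2997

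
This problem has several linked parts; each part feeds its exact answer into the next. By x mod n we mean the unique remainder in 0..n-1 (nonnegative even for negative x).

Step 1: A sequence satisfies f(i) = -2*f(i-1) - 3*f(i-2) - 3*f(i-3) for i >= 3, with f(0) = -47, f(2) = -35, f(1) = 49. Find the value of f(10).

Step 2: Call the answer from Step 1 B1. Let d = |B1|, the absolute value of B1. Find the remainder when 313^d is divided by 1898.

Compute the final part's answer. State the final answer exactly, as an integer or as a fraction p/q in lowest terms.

Step 1: f(3) = -2*(-35) - 3*(49) - 3*(-47) = 64; iterating: f(3)=64, f(4)=-170, f(5)=253, f(6)=-188, f(7)=127, f(8)=-449, f(9)=1081, f(10)=-1196; answer -1196
Step 2: B1 = -1196; d = 1196; squarings mod 1898: 313^1=313, 313^2=1171, 313^4=885, 313^8=1249, 313^16=1743, 313^32=1249, 313^64=1743, 313^128=1249, 313^256=1743, 313^512=1249, 313^1024=1743; 313^1196 = 313^4 * 313^8 * 313^32 * 313^128 * 313^1024 = 1379 (mod 1898); answer 1379

1379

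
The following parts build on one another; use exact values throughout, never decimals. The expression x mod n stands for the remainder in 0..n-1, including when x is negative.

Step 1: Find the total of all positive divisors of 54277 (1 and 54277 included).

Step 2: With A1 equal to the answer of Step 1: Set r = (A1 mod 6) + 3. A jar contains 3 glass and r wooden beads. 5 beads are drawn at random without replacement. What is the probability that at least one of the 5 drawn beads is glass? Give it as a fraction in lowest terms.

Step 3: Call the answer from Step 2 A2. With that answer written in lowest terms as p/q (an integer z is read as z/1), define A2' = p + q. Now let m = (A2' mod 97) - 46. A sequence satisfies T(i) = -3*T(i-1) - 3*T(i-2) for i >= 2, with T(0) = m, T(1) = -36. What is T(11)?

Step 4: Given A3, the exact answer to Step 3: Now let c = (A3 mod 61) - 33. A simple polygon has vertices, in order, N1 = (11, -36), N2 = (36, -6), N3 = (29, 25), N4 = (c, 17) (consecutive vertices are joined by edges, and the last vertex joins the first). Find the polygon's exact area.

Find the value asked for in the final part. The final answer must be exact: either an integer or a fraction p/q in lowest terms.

756

Step 1: 54277 is prime, so its only divisors are 1 and 54277; sigma = 1 + 54277 = 54278; answer 54278
Step 2: A1 = 54278; r = 5; total draws C(8,5) = 56; complement C(5,5) = 1; favorable 56 - 1 = 55; P = 55/56; answer 55/56
Step 3: A2 = 55/56; threaded value p + q = 111; m = -32; T(2) = -3*(-36) - 3*(-32) = 204; iterating: T(2)=204, T(3)=-504, T(4)=900, T(5)=-1188, T(6)=864, T(7)=972, T(8)=-5508, T(9)=13608, T(10)=-24300, T(11)=32076; answer 32076
Step 4: A3 = 32076; c = 18; cross terms: (11*-6 - 36*-36)=1230, (36*25 - 29*-6)=1074, (29*17 - 18*25)=43, (18*-36 - 11*17)=-835; twice the area = |1512| = 1512; area = 756; answer 756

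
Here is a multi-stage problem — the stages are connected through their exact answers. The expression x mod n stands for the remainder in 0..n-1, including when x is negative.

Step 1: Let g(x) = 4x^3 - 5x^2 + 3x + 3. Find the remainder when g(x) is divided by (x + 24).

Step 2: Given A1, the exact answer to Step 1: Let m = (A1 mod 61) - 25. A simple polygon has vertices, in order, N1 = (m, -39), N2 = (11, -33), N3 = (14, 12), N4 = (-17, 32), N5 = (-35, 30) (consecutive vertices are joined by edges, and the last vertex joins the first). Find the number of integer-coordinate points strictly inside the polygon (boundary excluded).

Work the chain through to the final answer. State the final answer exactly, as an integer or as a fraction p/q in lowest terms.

Step 1: remainder = value at the root: 4*(-24)^3 - 5*(-24)^2 + 3*(-24)^1 + 3 = (-55296) + (-2880) + (-72) + (3) = -58245; answer -58245
Step 2: A1 = -58245; m = -15; cross terms: (-15*-33 - 11*-39)=924, (11*12 - 14*-33)=594, (14*32 - -17*12)=652, (-17*30 - -35*32)=610, (-35*-39 - -15*30)=1815; twice the area = |4595| = 4595; area = 4595/2; boundary points = 2 + 3 + 1 + 2 + 1 = 9; strictly interior points = area - boundary/2 + 1 = 2294; answer 2294

2294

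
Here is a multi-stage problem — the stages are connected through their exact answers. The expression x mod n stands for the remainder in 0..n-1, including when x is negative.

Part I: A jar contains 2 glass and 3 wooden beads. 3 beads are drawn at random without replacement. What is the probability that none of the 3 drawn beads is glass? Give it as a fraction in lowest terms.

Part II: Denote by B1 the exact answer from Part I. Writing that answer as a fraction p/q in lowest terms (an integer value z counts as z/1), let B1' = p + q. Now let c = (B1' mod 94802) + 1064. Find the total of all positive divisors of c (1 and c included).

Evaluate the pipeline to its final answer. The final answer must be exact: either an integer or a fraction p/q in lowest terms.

Part I: total draws C(5,3) = 10; favorable C(3,3) = 1; P = 1/10; answer 1/10
Part II: B1 = 1/10; threaded value p + q = 11; c = 1075; 1075 = 5^2 * 43; sigma = (1 + 5 + 25) * (1 + 43) = 31 * 44 = 1364; answer 1364

1364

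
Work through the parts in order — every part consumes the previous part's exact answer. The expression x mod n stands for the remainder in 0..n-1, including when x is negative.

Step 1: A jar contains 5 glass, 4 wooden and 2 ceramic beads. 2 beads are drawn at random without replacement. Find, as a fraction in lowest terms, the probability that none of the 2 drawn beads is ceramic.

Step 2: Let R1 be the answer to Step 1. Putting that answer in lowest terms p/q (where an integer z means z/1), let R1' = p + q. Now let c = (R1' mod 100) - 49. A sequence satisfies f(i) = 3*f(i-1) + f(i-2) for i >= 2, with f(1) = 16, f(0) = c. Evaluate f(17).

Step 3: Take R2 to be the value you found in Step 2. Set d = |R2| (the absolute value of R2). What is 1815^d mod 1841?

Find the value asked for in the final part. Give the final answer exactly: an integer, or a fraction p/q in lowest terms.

1199

Step 1: total draws C(11,2) = 55; favorable C(9,2) = 36; P = 36/55; answer 36/55
Step 2: R1 = 36/55; threaded value p + q = 91; c = 42; f(2) = 3*(16) + 1*(42) = 90; iterating: f(2)=90, f(3)=286, f(4)=948, f(5)=3130, f(6)=10338, f(7)=34144, f(8)=112770, f(9)=372454, f(10)=1230132, f(11)=4062850, f(12)=13418682, f(13)=44318896, f(14)=146375370, f(15)=483445006, f(16)=1596710388, f(17)=5273576170; answer 5273576170
Step 3: R2 = 5273576170; d = 5273576170; squarings mod 1841: 1815^1=1815, 1815^2=676, 1815^4=408, 1815^8=774, 1815^16=751, 1815^32=655, 1815^64=72, 1815^128=1502, 1815^256=779, 1815^512=1152, 1815^1024=1584, 1815^2048=1614, 1815^4096=1822, 1815^8192=361, 1815^16384=1451, 1815^32768=1138, 1815^65536=821, 1815^131072=235, 1815^262144=1836, 1815^524288=25, 1815^1048576=625, 1815^2097152=333, 1815^4194304=429, 1815^8388608=1782, 1815^16777216=1640, 1815^33554432=1740, 1815^67108864=996, 1815^134217728=1558, 1815^268435456=926, 1815^536870912=1411, 1815^1073741824=800, 1815^2147483648=1173, 1815^4294967296=702; 1815^5273576170 = 1815^2 * 1815^8 * 1815^32 * 1815^64 * 1815^128 * 1815^512 * 1815^8192 * 1815^16384 * 1815^262144 * 1815^1048576 * 1815^4194304 * 1815^33554432 * 1815^134217728 * 1815^268435456 * 1815^536870912 * 1815^4294967296 = 1199 (mod 1841); answer 1199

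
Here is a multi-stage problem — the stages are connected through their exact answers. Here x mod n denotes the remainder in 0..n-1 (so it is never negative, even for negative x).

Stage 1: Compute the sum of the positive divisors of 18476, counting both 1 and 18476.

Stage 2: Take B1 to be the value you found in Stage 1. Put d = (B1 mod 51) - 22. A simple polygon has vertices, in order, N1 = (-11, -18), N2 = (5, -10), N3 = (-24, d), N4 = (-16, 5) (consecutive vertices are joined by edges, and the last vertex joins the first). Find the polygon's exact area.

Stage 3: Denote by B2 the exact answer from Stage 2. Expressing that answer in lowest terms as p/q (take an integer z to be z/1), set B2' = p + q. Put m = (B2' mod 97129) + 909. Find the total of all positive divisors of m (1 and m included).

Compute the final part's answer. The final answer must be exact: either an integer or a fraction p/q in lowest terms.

2274

Stage 1: 18476 = 2^2 * 31 * 149; sigma = (1 + 2 + 4) * (1 + 31) * (1 + 149) = 7 * 32 * 150 = 33600; answer 33600
Stage 2: B1 = 33600; d = 20; cross terms: (-11*-10 - 5*-18)=200, (5*20 - -24*-10)=-140, (-24*5 - -16*20)=200, (-16*-18 - -11*5)=343; twice the area = |603| = 603; area = 603/2; answer 603/2
Stage 3: B2 = 603/2; threaded value p + q = 605; m = 1514; 1514 = 2 * 757; sigma = (1 + 2) * (1 + 757) = 3 * 758 = 2274; answer 2274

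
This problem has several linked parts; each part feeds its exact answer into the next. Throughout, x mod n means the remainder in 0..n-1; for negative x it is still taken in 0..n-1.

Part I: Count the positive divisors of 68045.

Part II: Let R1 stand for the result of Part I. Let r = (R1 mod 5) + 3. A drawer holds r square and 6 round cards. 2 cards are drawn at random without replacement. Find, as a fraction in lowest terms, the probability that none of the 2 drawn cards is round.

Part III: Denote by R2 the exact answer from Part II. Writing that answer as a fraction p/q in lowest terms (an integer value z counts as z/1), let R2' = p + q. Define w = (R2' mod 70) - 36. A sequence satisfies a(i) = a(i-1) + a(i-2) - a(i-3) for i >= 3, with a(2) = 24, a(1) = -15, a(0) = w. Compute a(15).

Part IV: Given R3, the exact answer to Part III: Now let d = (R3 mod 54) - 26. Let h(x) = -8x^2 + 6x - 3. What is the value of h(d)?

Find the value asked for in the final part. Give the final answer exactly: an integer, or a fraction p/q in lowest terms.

Part I: 68045 = 5 * 31 * 439; number of divisors = (1+1) * (1+1) * (1+1) = 8; answer 8
Part II: R1 = 8; r = 6; total draws C(12,2) = 66; favorable C(6,2) = 15; P = 5/22; answer 5/22
Part III: R2 = 5/22; threaded value p + q = 27; w = -9; a(3) = 1*(24) + 1*(-15) - 1*(-9) = 18; iterating: a(3)=18, a(4)=57, a(5)=51, a(6)=90, a(7)=84, a(8)=123, a(9)=117, a(10)=156, a(11)=150, a(12)=189, a(13)=183, a(14)=222, a(15)=216; answer 216
Part IV: R3 = 216; d = -26; -8*(-26)^2 + 6*(-26)^1 - 3 = (-5408) + (-156) + (-3) = -5567; answer -5567

-5567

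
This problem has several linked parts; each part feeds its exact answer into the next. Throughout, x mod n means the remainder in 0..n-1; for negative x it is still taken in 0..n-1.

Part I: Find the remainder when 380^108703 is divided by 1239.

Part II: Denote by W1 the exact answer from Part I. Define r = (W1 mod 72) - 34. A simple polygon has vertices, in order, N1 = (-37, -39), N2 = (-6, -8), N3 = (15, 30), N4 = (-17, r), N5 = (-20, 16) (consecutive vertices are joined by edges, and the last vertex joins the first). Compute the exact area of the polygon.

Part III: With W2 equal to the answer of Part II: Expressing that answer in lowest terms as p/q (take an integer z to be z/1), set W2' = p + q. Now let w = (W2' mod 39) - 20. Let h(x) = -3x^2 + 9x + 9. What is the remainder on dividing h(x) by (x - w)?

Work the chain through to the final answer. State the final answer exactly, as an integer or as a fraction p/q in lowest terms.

-381

Part I: squarings mod 1239: 380^1=380, 380^2=676, 380^4=1024, 380^8=382, 380^16=961, 380^32=466, 380^64=331, 380^128=529, 380^256=1066, 380^512=193, 380^1024=79, 380^2048=46, 380^4096=877, 380^8192=949, 380^16384=1087, 380^32768=802, 380^65536=163; 380^108703 = 380^1 * 380^2 * 380^4 * 380^8 * 380^16 * 380^128 * 380^2048 * 380^8192 * 380^32768 * 380^65536 = 422 (mod 1239); answer 422
Part II: W1 = 422; r = 28; cross terms: (-37*-8 - -6*-39)=62, (-6*30 - 15*-8)=-60, (15*28 - -17*30)=930, (-17*16 - -20*28)=288, (-20*-39 - -37*16)=1372; twice the area = |2592| = 2592; area = 1296; answer 1296
Part III: W2 = 1296; threaded value p + q = 1297; w = -10; remainder = value at the root: -3*(-10)^2 + 9*(-10)^1 + 9 = (-300) + (-90) + (9) = -381; answer -381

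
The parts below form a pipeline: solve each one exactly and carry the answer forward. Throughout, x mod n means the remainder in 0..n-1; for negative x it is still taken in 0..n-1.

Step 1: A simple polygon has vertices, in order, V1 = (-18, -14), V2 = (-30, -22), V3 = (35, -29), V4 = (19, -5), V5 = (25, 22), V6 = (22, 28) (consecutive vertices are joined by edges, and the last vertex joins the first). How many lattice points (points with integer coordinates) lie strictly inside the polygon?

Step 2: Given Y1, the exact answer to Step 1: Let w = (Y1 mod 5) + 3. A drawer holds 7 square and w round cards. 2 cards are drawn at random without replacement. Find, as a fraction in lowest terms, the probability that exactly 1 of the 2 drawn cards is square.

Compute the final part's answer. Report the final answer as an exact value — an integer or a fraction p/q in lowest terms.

Step 1: cross terms: (-18*-22 - -30*-14)=-24, (-30*-29 - 35*-22)=1640, (35*-5 - 19*-29)=376, (19*22 - 25*-5)=543, (25*28 - 22*22)=216, (22*-14 - -18*28)=196; twice the area = |2947| = 2947; area = 2947/2; boundary points = 4 + 1 + 8 + 3 + 3 + 2 = 21; strictly interior points = area - boundary/2 + 1 = 1464; answer 1464
Step 2: Y1 = 1464; w = 7; total draws C(14,2) = 91; favorable C(7,1)*C(7,1) = 49; P = 7/13; answer 7/13

7/13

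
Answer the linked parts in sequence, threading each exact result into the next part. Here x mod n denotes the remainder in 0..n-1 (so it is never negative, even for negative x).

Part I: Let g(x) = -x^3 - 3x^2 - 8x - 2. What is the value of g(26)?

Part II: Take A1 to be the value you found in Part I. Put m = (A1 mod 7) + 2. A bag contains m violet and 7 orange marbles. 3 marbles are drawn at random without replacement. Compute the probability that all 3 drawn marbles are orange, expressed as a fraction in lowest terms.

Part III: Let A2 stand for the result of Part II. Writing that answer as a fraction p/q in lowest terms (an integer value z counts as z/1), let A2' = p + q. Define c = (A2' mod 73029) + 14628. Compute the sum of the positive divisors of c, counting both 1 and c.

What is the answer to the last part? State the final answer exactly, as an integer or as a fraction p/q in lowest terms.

Part I: -1*(26)^3 - 3*(26)^2 - 8*(26)^1 - 2 = (-17576) + (-2028) + (-208) + (-2) = -19814; answer -19814
Part II: A1 = -19814; m = 5; total draws C(12,3) = 220; favorable C(7,3) = 35; P = 7/44; answer 7/44
Part III: A2 = 7/44; threaded value p + q = 51; c = 14679; 14679 = 3^2 * 7 * 233; sigma = (1 + 3 + 9) * (1 + 7) * (1 + 233) = 13 * 8 * 234 = 24336; answer 24336

24336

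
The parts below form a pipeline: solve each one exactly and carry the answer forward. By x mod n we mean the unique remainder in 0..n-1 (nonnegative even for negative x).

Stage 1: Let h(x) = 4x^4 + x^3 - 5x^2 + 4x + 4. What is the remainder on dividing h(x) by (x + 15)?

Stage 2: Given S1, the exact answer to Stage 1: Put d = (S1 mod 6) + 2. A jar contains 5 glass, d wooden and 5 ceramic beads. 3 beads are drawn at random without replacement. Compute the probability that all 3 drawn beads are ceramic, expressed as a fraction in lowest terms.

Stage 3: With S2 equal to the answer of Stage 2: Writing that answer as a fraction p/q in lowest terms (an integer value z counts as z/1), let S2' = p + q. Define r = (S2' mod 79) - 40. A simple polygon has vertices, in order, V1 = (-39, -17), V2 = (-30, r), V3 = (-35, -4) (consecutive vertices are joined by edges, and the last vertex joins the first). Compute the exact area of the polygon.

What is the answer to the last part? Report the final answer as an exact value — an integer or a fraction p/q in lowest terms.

Stage 1: remainder = value at the root: 4*(-15)^4 + 1*(-15)^3 - 5*(-15)^2 + 4*(-15)^1 + 4 = (202500) + (-3375) + (-1125) + (-60) + (4) = 197944; answer 197944
Stage 2: S1 = 197944; d = 6; total draws C(16,3) = 560; favorable C(5,3) = 10; P = 1/56; answer 1/56
Stage 3: S2 = 1/56; threaded value p + q = 57; r = 17; cross terms: (-39*17 - -30*-17)=-1173, (-30*-4 - -35*17)=715, (-35*-17 - -39*-4)=439; twice the area = |-19| = 19; area = 19/2; answer 19/2

19/2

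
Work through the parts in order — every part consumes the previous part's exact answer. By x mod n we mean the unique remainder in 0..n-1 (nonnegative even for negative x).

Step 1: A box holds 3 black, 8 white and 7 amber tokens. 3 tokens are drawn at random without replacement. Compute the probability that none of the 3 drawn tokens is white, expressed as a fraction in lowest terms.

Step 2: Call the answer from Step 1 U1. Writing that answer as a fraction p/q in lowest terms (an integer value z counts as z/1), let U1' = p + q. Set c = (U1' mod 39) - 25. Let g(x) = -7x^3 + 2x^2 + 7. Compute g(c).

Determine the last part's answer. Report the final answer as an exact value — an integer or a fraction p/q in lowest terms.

Step 1: total draws C(18,3) = 816; favorable C(10,3) = 120; P = 5/34; answer 5/34
Step 2: U1 = 5/34; threaded value p + q = 39; c = -25; -7*(-25)^3 + 2*(-25)^2 + 7 = (109375) + (1250) + (7) = 110632; answer 110632

110632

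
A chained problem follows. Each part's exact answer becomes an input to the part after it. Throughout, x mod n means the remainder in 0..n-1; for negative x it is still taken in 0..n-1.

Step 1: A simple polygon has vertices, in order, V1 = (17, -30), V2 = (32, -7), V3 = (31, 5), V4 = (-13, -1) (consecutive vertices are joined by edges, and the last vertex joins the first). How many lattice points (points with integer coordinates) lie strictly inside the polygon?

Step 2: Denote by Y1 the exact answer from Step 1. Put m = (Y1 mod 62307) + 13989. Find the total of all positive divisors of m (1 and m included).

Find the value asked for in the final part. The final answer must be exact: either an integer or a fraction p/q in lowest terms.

21600

Step 1: cross terms: (17*-7 - 32*-30)=841, (32*5 - 31*-7)=377, (31*-1 - -13*5)=34, (-13*-30 - 17*-1)=407; twice the area = |1659| = 1659; area = 1659/2; boundary points = 1 + 1 + 2 + 1 = 5; strictly interior points = area - boundary/2 + 1 = 828; answer 828
Step 2: Y1 = 828; m = 14817; 14817 = 3 * 11 * 449; sigma = (1 + 3) * (1 + 11) * (1 + 449) = 4 * 12 * 450 = 21600; answer 21600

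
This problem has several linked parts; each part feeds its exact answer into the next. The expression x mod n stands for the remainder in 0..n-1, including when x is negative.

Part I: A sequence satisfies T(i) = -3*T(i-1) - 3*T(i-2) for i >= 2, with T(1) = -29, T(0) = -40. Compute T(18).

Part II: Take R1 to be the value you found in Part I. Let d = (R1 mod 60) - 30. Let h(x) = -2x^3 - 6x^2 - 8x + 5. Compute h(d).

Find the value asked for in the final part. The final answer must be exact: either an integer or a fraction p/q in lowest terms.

48845

Part I: T(2) = -3*(-29) - 3*(-40) = 207; iterating: T(2)=207, T(3)=-534, T(4)=981, T(5)=-1341, T(6)=1080, T(7)=783, T(8)=-5589, T(9)=14418, T(10)=-26487, T(11)=36207, T(12)=-29160, T(13)=-21141, T(14)=150903, T(15)=-389286, T(16)=715149, T(17)=-977589, T(18)=787320; answer 787320
Part II: R1 = 787320; d = -30; -2*(-30)^3 - 6*(-30)^2 - 8*(-30)^1 + 5 = (54000) + (-5400) + (240) + (5) = 48845; answer 48845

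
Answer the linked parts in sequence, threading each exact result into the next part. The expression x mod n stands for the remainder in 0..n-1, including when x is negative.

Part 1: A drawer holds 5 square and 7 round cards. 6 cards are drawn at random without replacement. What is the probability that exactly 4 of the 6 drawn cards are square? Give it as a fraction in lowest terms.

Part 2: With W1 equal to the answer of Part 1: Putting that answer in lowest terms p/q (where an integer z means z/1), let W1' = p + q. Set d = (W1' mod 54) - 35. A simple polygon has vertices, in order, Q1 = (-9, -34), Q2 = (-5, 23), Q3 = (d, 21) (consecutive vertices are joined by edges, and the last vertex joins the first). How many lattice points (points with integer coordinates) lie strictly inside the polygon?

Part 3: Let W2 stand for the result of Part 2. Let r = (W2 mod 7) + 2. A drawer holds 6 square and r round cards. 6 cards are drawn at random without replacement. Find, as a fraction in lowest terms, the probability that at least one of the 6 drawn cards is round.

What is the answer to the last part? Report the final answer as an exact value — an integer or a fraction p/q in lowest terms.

3002/3003

Part 1: total draws C(12,6) = 924; favorable C(5,4)*C(7,2) = 105; P = 5/44; answer 5/44
Part 2: W1 = 5/44; threaded value p + q = 49; d = 14; cross terms: (-9*23 - -5*-34)=-377, (-5*21 - 14*23)=-427, (14*-34 - -9*21)=-287; twice the area = |-1091| = 1091; area = 1091/2; boundary points = 1 + 1 + 1 = 3; strictly interior points = area - boundary/2 + 1 = 545; answer 545
Part 3: W2 = 545; r = 8; total draws C(14,6) = 3003; complement C(6,6) = 1; favorable 3003 - 1 = 3002; P = 3002/3003; answer 3002/3003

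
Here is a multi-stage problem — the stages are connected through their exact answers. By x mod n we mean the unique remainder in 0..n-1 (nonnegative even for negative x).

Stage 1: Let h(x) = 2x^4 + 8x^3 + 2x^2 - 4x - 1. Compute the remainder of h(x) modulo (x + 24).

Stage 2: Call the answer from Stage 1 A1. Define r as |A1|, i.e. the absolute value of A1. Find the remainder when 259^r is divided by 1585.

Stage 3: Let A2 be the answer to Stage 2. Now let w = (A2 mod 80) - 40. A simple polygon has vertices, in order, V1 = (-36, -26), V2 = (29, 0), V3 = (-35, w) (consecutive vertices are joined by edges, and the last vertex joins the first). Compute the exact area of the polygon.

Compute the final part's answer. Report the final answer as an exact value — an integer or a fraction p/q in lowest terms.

338

Stage 1: remainder = value at the root: 2*(-24)^4 + 8*(-24)^3 + 2*(-24)^2 - 4*(-24)^1 - 1 = (663552) + (-110592) + (1152) + (96) + (-1) = 554207; answer 554207
Stage 2: A1 = 554207; r = 554207; squarings mod 1585: 259^1=259, 259^2=511, 259^4=1181, 259^8=1546, 259^16=1521, 259^32=926, 259^64=1576, 259^128=81, 259^256=221, 259^512=1291, 259^1024=846, 259^2048=881, 259^4096=1096, 259^8192=1371, 259^16384=1416, 259^32768=31, 259^65536=961, 259^131072=1051, 259^262144=1441, 259^524288=131; 259^554207 = 259^1 * 259^2 * 259^4 * 259^8 * 259^16 * 259^64 * 259^128 * 259^1024 * 259^4096 * 259^8192 * 259^16384 * 259^524288 = 1124 (mod 1585); answer 1124
Stage 3: A2 = 1124; w = -36; cross terms: (-36*0 - 29*-26)=754, (29*-36 - -35*0)=-1044, (-35*-26 - -36*-36)=-386; twice the area = |-676| = 676; area = 338; answer 338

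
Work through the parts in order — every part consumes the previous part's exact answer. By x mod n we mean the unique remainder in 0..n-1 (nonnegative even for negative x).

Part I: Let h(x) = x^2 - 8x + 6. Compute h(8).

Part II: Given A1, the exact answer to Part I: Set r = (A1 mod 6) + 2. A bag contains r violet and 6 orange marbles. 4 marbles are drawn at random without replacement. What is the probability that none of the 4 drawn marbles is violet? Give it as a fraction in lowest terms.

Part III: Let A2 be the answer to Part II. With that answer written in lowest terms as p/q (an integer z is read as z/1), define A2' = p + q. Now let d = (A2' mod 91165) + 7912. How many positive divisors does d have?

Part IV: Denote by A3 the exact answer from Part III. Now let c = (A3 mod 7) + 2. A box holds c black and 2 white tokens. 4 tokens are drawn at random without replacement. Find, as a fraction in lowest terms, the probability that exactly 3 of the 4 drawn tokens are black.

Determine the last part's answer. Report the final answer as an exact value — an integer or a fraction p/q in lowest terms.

Part I: 1*(8)^2 - 8*(8)^1 + 6 = (64) + (-64) + (6) = 6; answer 6
Part II: A1 = 6; r = 2; total draws C(8,4) = 70; favorable C(6,4) = 15; P = 3/14; answer 3/14
Part III: A2 = 3/14; threaded value p + q = 17; d = 7929; 7929 = 3^2 * 881; number of divisors = (2+1) * (1+1) = 6; answer 6
Part IV: A3 = 6; c = 8; total draws C(10,4) = 210; favorable C(8,3)*C(2,1) = 112; P = 8/15; answer 8/15

8/15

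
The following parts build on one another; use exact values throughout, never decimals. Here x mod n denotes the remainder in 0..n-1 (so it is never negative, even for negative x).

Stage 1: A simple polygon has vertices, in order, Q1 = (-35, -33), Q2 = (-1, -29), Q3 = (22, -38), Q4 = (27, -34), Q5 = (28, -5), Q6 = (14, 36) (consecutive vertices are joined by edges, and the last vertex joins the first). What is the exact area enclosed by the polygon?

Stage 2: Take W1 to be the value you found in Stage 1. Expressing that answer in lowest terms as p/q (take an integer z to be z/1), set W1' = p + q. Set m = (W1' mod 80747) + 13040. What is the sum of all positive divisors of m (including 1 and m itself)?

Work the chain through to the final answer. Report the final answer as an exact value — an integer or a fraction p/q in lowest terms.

18144

Stage 1: cross terms: (-35*-29 - -1*-33)=982, (-1*-38 - 22*-29)=676, (22*-34 - 27*-38)=278, (27*-5 - 28*-34)=817, (28*36 - 14*-5)=1078, (14*-33 - -35*36)=798; twice the area = |4629| = 4629; area = 4629/2; answer 4629/2
Stage 2: W1 = 4629/2; threaded value p + q = 4631; m = 17671; 17671 = 41 * 431; sigma = (1 + 41) * (1 + 431) = 42 * 432 = 18144; answer 18144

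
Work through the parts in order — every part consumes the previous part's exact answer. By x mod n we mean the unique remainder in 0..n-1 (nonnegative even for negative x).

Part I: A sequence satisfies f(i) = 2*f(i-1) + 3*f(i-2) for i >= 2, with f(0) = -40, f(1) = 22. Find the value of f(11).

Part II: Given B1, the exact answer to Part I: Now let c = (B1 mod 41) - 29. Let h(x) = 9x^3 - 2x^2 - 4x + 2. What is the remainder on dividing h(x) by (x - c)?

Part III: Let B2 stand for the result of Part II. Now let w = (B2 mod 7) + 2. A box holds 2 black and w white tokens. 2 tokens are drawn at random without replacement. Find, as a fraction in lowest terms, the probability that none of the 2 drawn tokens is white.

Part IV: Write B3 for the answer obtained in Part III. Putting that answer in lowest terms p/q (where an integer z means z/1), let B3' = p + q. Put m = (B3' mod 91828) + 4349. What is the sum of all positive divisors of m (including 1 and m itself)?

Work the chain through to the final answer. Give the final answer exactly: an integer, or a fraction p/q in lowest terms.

Part I: f(2) = 2*(22) + 3*(-40) = -76; iterating: f(2)=-76, f(3)=-86, f(4)=-400, f(5)=-1058, f(6)=-3316, f(7)=-9806, f(8)=-29560, f(9)=-88538, f(10)=-265756, f(11)=-797126; answer -797126
Part II: B1 = -797126; c = 8; remainder = value at the root: 9*(8)^3 - 2*(8)^2 - 4*(8)^1 + 2 = (4608) + (-128) + (-32) + (2) = 4450; answer 4450
Part III: B2 = 4450; w = 7; total draws C(9,2) = 36; favorable C(2,2) = 1; P = 1/36; answer 1/36
Part IV: B3 = 1/36; threaded value p + q = 37; m = 4386; 4386 = 2 * 3 * 17 * 43; sigma = (1 + 2) * (1 + 3) * (1 + 17) * (1 + 43) = 3 * 4 * 18 * 44 = 9504; answer 9504

9504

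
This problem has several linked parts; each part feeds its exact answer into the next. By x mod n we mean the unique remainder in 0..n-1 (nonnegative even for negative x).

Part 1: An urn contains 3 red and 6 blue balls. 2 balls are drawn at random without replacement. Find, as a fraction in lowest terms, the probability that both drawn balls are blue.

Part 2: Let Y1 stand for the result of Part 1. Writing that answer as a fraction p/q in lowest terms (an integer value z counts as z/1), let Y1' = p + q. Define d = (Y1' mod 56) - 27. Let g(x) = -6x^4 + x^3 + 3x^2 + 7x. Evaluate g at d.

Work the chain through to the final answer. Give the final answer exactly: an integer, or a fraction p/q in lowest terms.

-60770

Part 1: total draws C(9,2) = 36; favorable C(6,2) = 15; P = 5/12; answer 5/12
Part 2: Y1 = 5/12; threaded value p + q = 17; d = -10; -6*(-10)^4 + 1*(-10)^3 + 3*(-10)^2 + 7*(-10)^1 = (-60000) + (-1000) + (300) + (-70) = -60770; answer -60770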